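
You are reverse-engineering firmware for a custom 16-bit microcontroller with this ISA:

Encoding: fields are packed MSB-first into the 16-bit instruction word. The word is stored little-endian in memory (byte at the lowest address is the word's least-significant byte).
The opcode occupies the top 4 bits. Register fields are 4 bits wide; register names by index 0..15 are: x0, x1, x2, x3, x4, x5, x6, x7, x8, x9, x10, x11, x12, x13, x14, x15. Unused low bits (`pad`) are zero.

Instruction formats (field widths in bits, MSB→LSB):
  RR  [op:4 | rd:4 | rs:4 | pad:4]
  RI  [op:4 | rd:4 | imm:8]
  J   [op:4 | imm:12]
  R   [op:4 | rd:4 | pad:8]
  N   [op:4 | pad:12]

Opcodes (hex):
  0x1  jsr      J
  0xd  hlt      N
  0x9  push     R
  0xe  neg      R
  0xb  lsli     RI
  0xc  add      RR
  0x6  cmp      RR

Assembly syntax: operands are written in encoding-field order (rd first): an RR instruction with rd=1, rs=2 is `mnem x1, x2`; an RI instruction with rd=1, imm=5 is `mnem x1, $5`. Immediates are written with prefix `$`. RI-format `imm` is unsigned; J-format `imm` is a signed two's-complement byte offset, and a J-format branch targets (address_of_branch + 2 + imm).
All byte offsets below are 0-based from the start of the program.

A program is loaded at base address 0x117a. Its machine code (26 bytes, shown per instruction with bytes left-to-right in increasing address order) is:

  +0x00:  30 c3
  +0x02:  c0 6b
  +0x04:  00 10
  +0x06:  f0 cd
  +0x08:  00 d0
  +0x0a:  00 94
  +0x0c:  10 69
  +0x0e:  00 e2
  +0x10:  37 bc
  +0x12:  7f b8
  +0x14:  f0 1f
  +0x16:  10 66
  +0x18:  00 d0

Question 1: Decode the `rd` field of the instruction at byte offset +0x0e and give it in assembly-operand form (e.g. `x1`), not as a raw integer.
x2

+0x0e: 00 e2 ⇒ word 0xe200 (little)
  top 4b → 0xe → neg [R]
  [11:8] rd=2 = x2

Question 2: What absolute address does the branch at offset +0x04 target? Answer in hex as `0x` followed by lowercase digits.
@+04  little-endian(00 10) = 0x1000
  opcode bits[15:12]=0x1: jsr/J
  [11:0] imm=0 = $0
  target = base 0x117a + off 0x04 + 2 + imm 0 = 0x1180

0x1180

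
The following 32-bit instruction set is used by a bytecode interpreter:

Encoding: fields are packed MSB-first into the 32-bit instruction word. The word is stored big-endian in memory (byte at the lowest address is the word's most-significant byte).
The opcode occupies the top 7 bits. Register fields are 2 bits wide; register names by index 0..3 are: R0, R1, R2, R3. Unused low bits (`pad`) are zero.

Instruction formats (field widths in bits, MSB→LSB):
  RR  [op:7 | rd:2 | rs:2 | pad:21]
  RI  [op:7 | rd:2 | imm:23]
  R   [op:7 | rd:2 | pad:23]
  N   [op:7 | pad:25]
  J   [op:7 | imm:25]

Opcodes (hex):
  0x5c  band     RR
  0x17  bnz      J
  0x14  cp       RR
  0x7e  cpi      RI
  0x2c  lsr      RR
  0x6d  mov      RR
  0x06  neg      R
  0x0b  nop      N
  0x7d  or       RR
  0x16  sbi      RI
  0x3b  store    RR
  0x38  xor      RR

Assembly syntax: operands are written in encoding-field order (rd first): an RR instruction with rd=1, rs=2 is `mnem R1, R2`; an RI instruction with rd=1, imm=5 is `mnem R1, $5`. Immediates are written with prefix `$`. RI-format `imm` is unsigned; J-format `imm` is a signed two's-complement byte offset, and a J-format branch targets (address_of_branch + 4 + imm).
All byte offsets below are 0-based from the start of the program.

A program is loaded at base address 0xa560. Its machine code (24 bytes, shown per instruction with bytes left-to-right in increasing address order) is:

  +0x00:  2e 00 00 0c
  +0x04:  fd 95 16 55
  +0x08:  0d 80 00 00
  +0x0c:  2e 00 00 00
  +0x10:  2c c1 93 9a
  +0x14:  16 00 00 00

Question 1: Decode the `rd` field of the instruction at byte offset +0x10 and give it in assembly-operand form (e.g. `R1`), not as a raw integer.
R1

+0x10: 2c c1 93 9a ⇒ word 0x2cc1939a (big)
  top 7b → 0x16 → sbi [RI]
  [24:23] rd=1 = R1
  [22:0] imm=4297626 = $4297626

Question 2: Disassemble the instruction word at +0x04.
@+04  big-endian(fd 95 16 55) = 0xfd951655
  op=0xfd951655>>25=0x7e ⇒ cpi (RI)
  rd@[24:23]=0x3 ⇒ R3
  imm@[22:0]=0x151655 ⇒ $1381973

cpi R3, $1381973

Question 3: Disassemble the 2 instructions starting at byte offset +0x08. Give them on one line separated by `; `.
neg R3; bnz $0

off 0x08: read 0d 80 00 00 as big → 0x0d800000
  opcode bits[31:25]=0x6: neg/R
  rd: (w>>23)&0x3=0x3 → R3
off 0x0c: read 2e 00 00 00 as big → 0x2e000000
  opcode bits[31:25]=0x17: bnz/J
  imm: (w>>0)&0x1ffffff=0x0 → $0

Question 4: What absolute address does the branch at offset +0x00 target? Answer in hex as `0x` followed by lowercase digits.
off 0x00: read 2e 00 00 0c as big → 0x2e00000c
  opcode bits[31:25]=0x17: bnz/J
  imm@[24:0]=0xc ⇒ $12
  target = base 0xa560 + off 0x00 + 4 + imm 12 = 0xa570

0xa570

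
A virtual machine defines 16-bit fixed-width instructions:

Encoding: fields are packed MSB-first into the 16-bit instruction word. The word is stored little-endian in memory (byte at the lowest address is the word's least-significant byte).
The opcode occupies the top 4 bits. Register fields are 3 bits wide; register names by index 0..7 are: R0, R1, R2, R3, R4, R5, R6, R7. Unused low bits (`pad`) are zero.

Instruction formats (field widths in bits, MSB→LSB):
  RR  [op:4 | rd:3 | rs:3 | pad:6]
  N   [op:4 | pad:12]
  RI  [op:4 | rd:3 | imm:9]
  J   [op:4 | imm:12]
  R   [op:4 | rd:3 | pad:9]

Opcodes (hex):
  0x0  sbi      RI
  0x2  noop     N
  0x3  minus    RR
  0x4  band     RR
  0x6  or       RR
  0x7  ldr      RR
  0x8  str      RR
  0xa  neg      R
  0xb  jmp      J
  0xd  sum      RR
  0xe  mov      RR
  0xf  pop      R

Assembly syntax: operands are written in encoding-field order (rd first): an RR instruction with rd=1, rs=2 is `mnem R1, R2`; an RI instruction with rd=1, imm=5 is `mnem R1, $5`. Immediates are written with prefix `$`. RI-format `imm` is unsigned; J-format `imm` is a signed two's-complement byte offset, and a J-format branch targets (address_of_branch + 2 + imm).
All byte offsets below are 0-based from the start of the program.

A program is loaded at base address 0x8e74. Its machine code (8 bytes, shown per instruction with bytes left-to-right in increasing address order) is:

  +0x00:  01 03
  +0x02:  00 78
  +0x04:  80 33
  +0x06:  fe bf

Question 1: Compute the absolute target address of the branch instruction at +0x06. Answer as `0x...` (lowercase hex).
0x8e7a

@+06  little-endian(fe bf) = 0xbffe
  top 4b → 0xb → jmp [J]
  imm@[11:0]=0xffe (s12→-2) ⇒ $-2
  target = base 0x8e74 + off 0x06 + 2 + imm -2 = 0x8e7a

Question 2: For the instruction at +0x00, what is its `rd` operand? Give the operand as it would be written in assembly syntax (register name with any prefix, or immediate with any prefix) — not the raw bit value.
R1

[00] 01 03 → 0x0301
  opcode bits[15:12]=0x0: sbi/RI
  rd@[11:9]=0x1 ⇒ R1
  imm@[8:0]=0x101 ⇒ $257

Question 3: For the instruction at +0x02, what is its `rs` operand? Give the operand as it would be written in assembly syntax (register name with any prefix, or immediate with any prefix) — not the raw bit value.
R0

[02] 00 78 → 0x7800
  opcode bits[15:12]=0x7: ldr/RR
  rd@[11:9]=0x4 ⇒ R4
  rs@[8:6]=0x0 ⇒ R0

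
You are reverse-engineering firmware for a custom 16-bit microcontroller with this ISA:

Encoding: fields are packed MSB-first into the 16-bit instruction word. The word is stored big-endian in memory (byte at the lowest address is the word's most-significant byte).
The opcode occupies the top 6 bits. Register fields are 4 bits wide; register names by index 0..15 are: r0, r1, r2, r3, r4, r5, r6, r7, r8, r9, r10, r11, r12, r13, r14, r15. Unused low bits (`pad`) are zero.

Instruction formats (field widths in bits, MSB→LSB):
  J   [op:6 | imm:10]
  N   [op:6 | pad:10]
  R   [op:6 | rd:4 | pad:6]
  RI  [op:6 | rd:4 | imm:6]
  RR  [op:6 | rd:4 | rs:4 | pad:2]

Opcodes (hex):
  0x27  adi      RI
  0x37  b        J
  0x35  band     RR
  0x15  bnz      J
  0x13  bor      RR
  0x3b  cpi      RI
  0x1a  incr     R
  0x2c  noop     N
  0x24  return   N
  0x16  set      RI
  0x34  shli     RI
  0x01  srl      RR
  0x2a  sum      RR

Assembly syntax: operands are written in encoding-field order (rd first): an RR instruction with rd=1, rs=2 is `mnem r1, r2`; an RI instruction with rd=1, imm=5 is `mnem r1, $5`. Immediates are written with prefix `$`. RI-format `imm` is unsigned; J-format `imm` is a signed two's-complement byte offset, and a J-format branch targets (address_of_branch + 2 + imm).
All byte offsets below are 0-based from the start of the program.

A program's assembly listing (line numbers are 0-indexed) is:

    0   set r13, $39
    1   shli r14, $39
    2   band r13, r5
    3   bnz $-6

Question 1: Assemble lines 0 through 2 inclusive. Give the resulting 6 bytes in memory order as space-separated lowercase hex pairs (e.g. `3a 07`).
L0: set op=0x16:6|rd=13:4|imm=39:6 ⇒ 0x5b67 ⇒ big 5b 67
L1: shli op=0x34:6|rd=14:4|imm=39:6 ⇒ 0xd3a7 ⇒ big d3 a7
L2: band op=0x35:6|rd=13:4|rs=5:4|pad=0:2 ⇒ 0xd754 ⇒ big d7 54

5b 67 d3 a7 d7 54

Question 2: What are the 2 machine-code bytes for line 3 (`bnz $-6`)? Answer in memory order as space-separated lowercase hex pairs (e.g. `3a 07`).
57 fa

line 3 (bnz): pack op=0x15:6|imm=-6:10 = 0x57fa; big→ 57 fa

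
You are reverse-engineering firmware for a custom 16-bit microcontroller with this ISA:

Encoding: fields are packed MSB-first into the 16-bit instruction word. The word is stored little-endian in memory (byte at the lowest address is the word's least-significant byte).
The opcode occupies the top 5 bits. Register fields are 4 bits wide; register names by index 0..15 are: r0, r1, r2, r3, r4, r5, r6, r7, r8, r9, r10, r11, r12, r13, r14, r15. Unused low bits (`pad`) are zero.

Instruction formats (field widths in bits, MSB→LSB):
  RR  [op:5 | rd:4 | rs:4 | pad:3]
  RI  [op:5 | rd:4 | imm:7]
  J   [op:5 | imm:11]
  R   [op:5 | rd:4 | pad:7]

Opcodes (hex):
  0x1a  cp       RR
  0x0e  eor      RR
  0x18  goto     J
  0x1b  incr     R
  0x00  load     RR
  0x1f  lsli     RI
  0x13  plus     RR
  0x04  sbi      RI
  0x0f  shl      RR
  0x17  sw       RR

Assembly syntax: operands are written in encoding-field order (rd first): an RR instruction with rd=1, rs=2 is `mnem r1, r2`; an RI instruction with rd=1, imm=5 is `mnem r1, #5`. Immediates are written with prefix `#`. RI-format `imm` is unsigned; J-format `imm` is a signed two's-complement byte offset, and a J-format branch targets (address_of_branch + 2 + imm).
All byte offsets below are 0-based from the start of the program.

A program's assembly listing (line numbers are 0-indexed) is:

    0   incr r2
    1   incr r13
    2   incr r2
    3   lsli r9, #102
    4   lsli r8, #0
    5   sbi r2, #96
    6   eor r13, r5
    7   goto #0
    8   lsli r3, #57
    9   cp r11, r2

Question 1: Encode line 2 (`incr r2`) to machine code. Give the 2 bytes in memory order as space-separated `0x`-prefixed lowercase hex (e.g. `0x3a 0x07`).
2. incr fields op=0x1b:5|rd=2:4|pad=0:7 → word d900h → 00 d9

0x00 0xd9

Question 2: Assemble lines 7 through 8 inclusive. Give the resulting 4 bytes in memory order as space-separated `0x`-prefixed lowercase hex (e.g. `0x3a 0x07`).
line 7 (goto): pack op=0x18:5|imm=0:11 = 0xc000; little→ 00 c0
line 8 (lsli): pack op=0x1f:5|rd=3:4|imm=57:7 = 0xf9b9; little→ b9 f9

0x00 0xc0 0xb9 0xf9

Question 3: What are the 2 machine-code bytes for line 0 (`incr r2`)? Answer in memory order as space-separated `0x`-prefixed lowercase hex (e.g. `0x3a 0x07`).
0x00 0xd9

L0: incr op=0x1b:5|rd=2:4|pad=0:7 ⇒ 0xd900 ⇒ little 00 d9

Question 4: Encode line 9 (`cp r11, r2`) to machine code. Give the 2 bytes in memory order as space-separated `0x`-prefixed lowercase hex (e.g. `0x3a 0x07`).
0x90 0xd5

line 9 (cp): pack op=0x1a:5|rd=11:4|rs=2:4|pad=0:3 = 0xd590; little→ 90 d5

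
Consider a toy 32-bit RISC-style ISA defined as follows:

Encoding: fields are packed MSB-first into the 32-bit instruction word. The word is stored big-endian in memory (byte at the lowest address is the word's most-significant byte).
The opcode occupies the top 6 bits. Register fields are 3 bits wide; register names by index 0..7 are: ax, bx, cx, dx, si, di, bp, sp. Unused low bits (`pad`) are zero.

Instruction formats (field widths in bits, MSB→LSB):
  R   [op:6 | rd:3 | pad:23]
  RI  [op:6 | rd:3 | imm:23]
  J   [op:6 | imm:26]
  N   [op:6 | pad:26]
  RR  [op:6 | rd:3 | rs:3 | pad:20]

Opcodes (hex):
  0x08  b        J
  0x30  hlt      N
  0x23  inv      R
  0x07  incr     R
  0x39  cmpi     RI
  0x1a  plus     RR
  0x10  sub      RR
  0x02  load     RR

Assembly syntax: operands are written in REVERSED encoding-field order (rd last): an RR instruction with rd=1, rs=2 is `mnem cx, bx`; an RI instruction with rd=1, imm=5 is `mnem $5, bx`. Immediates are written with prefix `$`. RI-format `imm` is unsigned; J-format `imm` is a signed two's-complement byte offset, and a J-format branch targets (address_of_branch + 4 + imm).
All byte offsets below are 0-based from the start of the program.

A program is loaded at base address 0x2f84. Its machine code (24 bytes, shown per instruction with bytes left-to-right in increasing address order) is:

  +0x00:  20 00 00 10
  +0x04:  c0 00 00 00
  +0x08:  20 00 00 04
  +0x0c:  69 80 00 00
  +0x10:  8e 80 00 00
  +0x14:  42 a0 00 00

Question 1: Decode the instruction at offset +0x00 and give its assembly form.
[00] 20 00 00 10 → 0x20000010
  opcode bits[31:26]=0x8: b/J
  imm@[25:0]=0x10 ⇒ $16

b $16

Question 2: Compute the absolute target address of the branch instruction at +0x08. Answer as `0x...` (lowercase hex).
+0x08: 20 00 00 04 ⇒ word 0x20000004 (big)
  op=0x20000004>>26=0x8 ⇒ b (J)
  imm: (w>>0)&0x3ffffff=0x4 → $4
  target = base 0x2f84 + off 0x08 + 4 + imm 4 = 0x2f94

0x2f94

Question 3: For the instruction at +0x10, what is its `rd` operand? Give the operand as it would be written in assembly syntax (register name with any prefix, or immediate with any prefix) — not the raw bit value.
di

[10] 8e 80 00 00 → 0x8e800000
  opcode bits[31:26]=0x23: inv/R
  rd: (w>>23)&0x7=0x5 → di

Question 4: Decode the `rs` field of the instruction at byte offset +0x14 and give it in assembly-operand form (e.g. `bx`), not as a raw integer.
+0x14: 42 a0 00 00 ⇒ word 0x42a00000 (big)
  top 6b → 0x10 → sub [RR]
  [25:23] rd=5 = di
  [22:20] rs=2 = cx

cx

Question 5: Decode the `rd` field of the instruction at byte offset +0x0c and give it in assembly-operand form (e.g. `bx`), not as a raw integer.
+0x0c: 69 80 00 00 ⇒ word 0x69800000 (big)
  opcode bits[31:26]=0x1a: plus/RR
  rd@[25:23]=0x3 ⇒ dx
  rs@[22:20]=0x0 ⇒ ax

dx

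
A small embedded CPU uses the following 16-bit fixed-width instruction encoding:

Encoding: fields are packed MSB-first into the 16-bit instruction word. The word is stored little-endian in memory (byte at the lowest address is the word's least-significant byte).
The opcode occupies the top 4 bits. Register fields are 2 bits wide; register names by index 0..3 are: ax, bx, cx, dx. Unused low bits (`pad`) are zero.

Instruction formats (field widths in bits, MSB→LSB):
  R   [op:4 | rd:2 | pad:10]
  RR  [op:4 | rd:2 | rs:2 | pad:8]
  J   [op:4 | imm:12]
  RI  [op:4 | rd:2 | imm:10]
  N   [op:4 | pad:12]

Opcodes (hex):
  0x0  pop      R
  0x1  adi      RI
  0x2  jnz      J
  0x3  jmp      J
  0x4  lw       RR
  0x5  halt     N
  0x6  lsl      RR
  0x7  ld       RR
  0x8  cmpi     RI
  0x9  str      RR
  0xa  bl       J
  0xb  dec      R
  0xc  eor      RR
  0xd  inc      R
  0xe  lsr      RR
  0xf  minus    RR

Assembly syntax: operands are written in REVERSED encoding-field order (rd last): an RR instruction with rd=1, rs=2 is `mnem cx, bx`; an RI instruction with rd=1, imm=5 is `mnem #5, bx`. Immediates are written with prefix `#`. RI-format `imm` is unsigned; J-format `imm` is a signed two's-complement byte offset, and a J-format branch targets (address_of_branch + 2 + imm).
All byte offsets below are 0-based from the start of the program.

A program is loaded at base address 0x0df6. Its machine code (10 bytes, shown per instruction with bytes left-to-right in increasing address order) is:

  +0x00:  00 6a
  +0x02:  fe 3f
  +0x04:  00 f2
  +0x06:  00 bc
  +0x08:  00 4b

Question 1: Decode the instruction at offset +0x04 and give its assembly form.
minus cx, ax

off 0x04: read 00 f2 as little → 0xf200
  top 4b → 0xf → minus [RR]
  rd@[11:10]=0x0 ⇒ ax
  rs@[9:8]=0x2 ⇒ cx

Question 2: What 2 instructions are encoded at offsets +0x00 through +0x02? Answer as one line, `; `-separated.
off 0x00: read 00 6a as little → 0x6a00
  opcode bits[15:12]=0x6: lsl/RR
  [11:10] rd=2 = cx
  [9:8] rs=2 = cx
off 0x02: read fe 3f as little → 0x3ffe
  opcode bits[15:12]=0x3: jmp/J
  [11:0] imm=4094 (s12→-2) = #-2

lsl cx, cx; jmp #-2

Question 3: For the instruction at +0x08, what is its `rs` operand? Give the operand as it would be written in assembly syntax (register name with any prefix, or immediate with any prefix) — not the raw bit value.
@+08  little-endian(00 4b) = 0x4b00
  top 4b → 0x4 → lw [RR]
  rd@[11:10]=0x2 ⇒ cx
  rs@[9:8]=0x3 ⇒ dx

dx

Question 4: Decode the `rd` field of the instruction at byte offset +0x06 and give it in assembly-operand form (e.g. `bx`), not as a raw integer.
dx

[06] 00 bc → 0xbc00
  top 4b → 0xb → dec [R]
  [11:10] rd=3 = dx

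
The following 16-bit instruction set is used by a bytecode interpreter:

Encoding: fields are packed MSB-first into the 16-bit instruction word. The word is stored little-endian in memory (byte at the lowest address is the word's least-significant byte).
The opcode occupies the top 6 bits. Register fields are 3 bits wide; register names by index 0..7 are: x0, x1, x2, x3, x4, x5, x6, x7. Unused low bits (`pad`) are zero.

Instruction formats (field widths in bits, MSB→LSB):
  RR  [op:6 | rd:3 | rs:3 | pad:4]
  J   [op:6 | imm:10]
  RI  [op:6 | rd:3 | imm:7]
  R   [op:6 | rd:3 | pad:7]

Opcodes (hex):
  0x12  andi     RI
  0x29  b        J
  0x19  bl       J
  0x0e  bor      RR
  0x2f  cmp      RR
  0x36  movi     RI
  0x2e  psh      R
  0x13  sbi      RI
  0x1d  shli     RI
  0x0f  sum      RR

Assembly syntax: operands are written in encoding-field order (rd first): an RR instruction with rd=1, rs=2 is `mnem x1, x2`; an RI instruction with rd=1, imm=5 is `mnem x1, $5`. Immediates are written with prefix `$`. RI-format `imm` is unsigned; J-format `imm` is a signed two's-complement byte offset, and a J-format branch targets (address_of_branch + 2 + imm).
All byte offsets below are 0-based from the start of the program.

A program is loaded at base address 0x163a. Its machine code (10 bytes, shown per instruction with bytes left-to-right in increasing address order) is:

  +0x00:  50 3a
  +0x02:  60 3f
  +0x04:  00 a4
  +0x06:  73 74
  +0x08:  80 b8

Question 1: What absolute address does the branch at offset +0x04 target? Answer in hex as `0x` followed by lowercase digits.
0x1640

off 0x04: read 00 a4 as little → 0xa400
  opcode bits[15:10]=0x29: b/J
  [9:0] imm=0 = $0
  target = base 0x163a + off 0x04 + 2 + imm 0 = 0x1640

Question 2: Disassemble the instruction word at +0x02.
sum x6, x6

[02] 60 3f → 0x3f60
  opcode bits[15:10]=0xf: sum/RR
  rd@[9:7]=0x6 ⇒ x6
  rs@[6:4]=0x6 ⇒ x6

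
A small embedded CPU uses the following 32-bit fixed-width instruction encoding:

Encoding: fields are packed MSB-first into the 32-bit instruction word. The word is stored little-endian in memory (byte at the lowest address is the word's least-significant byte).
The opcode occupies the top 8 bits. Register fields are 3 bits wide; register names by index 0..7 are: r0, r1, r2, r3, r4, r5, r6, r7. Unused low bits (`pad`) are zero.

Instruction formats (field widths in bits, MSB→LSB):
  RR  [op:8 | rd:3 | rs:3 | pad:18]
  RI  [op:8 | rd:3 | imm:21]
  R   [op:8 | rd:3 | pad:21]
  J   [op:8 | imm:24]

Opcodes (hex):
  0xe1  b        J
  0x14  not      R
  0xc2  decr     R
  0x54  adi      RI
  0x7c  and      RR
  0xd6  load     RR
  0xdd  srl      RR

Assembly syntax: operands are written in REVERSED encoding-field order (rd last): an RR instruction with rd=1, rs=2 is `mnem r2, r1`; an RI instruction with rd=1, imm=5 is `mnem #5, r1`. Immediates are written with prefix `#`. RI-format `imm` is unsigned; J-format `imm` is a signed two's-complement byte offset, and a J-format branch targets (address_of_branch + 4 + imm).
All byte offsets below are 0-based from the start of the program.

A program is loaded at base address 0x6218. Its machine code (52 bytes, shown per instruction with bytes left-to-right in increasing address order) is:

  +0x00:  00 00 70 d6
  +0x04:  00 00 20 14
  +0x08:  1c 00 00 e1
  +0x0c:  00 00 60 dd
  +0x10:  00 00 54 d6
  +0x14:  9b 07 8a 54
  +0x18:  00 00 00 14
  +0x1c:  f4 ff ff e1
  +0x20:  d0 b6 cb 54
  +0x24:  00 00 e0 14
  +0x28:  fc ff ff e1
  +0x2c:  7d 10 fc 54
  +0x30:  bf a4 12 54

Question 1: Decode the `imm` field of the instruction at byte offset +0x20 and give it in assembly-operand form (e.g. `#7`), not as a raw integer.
#767696

[20] d0 b6 cb 54 → 0x54cbb6d0
  op=0x54cbb6d0>>24=0x54 ⇒ adi (RI)
  [23:21] rd=6 = r6
  [20:0] imm=767696 = #767696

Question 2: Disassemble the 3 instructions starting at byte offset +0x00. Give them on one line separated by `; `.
+0x00: 00 00 70 d6 ⇒ word 0xd6700000 (little)
  top 8b → 0xd6 → load [RR]
  rd@[23:21]=0x3 ⇒ r3
  rs@[20:18]=0x4 ⇒ r4
+0x04: 00 00 20 14 ⇒ word 0x14200000 (little)
  top 8b → 0x14 → not [R]
  rd@[23:21]=0x1 ⇒ r1
+0x08: 1c 00 00 e1 ⇒ word 0xe100001c (little)
  top 8b → 0xe1 → b [J]
  imm@[23:0]=0x1c ⇒ #28

load r4, r3; not r1; b #28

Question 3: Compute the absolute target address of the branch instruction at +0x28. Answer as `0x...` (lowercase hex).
[28] fc ff ff e1 → 0xe1fffffc
  op=0xe1fffffc>>24=0xe1 ⇒ b (J)
  imm: (w>>0)&0xffffff=0xfffffc (s24→-4) → #-4
  target = base 0x6218 + off 0x28 + 4 + imm -4 = 0x6240

0x6240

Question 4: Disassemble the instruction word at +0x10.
off 0x10: read 00 00 54 d6 as little → 0xd6540000
  op=0xd6540000>>24=0xd6 ⇒ load (RR)
  rd@[23:21]=0x2 ⇒ r2
  rs@[20:18]=0x5 ⇒ r5

load r5, r2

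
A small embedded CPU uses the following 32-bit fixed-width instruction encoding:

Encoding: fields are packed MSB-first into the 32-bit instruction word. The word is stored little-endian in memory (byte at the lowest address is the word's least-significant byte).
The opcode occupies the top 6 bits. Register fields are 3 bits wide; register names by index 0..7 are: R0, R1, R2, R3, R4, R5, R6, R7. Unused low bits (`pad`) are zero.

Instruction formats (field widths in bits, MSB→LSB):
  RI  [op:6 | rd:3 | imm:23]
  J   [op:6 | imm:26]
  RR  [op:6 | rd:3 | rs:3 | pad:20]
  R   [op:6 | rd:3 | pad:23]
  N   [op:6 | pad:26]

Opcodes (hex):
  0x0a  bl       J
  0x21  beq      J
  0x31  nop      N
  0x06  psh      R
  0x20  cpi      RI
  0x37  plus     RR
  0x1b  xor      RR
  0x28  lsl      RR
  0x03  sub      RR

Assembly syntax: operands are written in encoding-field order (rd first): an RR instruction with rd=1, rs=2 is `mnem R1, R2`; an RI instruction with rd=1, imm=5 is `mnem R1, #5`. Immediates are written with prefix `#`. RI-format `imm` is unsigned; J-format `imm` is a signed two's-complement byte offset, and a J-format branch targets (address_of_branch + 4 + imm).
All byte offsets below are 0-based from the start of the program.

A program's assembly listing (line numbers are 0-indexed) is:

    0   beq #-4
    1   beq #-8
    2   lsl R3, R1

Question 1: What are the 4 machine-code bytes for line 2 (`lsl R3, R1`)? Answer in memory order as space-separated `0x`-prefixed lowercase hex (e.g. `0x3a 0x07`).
line 2 (lsl): pack op=0x28:6|rd=3:3|rs=1:3|pad=0:20 = 0xa1900000; little→ 00 00 90 a1

0x00 0x00 0x90 0xa1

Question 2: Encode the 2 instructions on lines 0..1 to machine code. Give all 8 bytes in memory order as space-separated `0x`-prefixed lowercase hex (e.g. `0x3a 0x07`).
0xfc 0xff 0xff 0x87 0xf8 0xff 0xff 0x87

0. beq fields op=0x21:6|imm=-4:26 → word 87fffffch → fc ff ff 87
1. beq fields op=0x21:6|imm=-8:26 → word 87fffff8h → f8 ff ff 87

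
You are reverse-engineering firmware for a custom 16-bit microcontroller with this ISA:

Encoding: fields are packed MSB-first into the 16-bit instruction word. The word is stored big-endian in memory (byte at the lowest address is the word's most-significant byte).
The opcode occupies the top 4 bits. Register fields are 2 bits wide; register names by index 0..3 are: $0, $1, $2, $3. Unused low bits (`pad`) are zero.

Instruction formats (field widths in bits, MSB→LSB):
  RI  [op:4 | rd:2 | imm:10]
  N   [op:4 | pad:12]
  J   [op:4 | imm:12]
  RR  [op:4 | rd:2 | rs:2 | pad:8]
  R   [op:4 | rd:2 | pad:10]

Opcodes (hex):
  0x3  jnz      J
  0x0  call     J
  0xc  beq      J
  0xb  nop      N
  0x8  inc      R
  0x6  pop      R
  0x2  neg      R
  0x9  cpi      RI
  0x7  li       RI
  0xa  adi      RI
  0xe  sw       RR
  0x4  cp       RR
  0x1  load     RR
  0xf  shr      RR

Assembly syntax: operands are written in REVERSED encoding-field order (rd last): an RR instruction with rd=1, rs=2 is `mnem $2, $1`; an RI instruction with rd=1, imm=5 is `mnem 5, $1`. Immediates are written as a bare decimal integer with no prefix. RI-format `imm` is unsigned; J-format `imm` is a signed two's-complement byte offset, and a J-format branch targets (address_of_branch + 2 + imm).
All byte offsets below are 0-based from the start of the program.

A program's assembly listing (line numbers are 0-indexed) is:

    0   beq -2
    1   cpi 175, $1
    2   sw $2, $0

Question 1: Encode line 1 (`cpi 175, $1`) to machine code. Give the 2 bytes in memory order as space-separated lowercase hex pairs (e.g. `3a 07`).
94 af

L1: cpi op=0x9:4|rd=1:2|imm=175:10 ⇒ 0x94af ⇒ big 94 af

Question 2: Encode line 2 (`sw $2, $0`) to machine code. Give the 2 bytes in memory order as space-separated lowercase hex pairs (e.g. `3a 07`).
2. sw fields op=0xe:4|rd=0:2|rs=2:2|pad=0:8 → word e200h → e2 00

e2 00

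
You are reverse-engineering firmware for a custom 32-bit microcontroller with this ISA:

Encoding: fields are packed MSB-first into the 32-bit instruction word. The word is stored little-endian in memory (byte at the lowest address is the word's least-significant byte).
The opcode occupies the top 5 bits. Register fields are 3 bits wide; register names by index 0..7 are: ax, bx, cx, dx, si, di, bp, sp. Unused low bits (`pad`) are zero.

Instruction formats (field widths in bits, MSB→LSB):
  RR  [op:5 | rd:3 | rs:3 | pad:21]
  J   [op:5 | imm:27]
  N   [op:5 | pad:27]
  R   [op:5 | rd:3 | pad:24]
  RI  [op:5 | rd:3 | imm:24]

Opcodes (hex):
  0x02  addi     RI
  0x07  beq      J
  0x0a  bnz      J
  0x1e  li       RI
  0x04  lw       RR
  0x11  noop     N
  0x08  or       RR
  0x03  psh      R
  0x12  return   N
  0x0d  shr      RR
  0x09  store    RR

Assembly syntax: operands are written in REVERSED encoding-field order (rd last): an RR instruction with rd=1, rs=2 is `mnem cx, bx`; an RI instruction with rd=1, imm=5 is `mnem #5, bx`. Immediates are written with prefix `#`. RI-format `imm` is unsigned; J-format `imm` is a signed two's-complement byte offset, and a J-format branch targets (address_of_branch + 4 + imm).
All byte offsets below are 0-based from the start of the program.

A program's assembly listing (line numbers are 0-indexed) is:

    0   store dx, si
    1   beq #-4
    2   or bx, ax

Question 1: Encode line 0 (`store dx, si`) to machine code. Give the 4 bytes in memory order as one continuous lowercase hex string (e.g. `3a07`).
line 0 (store): pack op=0x9:5|rd=4:3|rs=3:3|pad=0:21 = 0x4c600000; little→ 00 00 60 4c

0000604c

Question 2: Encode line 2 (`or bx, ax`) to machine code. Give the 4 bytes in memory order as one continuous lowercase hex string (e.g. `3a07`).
L2: or op=0x8:5|rd=0:3|rs=1:3|pad=0:21 ⇒ 0x40200000 ⇒ little 00 00 20 40

00002040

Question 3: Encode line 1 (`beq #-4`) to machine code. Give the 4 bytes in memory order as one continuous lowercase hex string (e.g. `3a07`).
fcffff3f

L1: beq op=0x7:5|imm=-4:27 ⇒ 0x3ffffffc ⇒ little fc ff ff 3f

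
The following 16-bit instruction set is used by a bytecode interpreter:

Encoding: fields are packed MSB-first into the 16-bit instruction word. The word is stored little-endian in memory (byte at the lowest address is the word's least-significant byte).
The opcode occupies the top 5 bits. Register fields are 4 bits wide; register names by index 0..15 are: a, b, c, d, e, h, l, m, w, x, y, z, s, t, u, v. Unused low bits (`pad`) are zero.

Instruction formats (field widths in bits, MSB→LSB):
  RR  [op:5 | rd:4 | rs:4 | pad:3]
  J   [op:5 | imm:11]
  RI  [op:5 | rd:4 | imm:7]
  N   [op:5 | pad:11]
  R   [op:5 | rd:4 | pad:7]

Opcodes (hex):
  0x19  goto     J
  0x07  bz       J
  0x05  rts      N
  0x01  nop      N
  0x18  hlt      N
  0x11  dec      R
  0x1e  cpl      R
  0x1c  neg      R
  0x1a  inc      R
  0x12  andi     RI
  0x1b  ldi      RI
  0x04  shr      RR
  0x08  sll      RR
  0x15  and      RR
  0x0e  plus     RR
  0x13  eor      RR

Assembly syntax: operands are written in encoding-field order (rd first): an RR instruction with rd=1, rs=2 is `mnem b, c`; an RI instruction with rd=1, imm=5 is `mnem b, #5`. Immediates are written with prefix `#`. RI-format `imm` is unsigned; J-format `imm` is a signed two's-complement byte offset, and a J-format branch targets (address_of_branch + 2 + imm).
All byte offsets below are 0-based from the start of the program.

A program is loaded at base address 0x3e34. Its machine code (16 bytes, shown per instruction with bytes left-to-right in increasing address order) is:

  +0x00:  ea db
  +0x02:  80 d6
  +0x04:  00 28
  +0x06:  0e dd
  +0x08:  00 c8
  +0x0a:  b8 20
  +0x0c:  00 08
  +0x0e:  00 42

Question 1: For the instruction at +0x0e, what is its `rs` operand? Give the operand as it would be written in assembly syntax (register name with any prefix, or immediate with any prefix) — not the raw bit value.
a

+0x0e: 00 42 ⇒ word 0x4200 (little)
  opcode bits[15:11]=0x8: sll/RR
  [10:7] rd=4 = e
  [6:3] rs=0 = a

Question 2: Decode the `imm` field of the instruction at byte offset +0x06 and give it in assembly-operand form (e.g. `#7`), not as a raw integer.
off 0x06: read 0e dd as little → 0xdd0e
  op=0xdd0e>>11=0x1b ⇒ ldi (RI)
  rd: (w>>7)&0xf=0xa → y
  imm: (w>>0)&0x7f=0xe → #14

#14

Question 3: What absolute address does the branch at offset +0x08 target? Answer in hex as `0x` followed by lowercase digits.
@+08  little-endian(00 c8) = 0xc800
  opcode bits[15:11]=0x19: goto/J
  imm: (w>>0)&0x7ff=0x0 → #0
  target = base 0x3e34 + off 0x08 + 2 + imm 0 = 0x3e3e

0x3e3e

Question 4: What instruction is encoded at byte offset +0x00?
off 0x00: read ea db as little → 0xdbea
  opcode bits[15:11]=0x1b: ldi/RI
  rd: (w>>7)&0xf=0x7 → m
  imm: (w>>0)&0x7f=0x6a → #106

ldi m, #106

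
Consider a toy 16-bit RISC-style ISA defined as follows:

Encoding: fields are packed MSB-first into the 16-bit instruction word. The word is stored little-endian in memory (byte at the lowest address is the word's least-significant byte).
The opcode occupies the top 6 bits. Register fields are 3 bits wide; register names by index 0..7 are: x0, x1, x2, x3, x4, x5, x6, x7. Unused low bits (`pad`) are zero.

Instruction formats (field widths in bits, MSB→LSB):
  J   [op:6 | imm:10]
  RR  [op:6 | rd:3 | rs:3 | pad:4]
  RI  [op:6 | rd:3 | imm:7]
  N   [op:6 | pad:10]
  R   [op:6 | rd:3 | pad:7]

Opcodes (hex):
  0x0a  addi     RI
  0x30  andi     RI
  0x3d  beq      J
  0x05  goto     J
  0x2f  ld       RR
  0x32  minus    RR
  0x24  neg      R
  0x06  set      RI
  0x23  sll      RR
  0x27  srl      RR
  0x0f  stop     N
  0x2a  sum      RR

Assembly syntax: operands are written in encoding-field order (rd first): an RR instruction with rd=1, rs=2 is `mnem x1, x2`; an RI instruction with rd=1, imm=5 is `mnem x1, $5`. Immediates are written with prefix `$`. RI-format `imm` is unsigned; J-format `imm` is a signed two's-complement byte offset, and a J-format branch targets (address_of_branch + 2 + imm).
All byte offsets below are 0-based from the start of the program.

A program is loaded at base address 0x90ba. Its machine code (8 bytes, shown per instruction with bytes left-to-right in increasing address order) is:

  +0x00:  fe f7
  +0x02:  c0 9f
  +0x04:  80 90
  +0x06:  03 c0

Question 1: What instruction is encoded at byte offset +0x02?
+0x02: c0 9f ⇒ word 0x9fc0 (little)
  top 6b → 0x27 → srl [RR]
  rd@[9:7]=0x7 ⇒ x7
  rs@[6:4]=0x4 ⇒ x4

srl x7, x4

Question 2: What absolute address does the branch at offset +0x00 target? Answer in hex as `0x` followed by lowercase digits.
0x90ba

+0x00: fe f7 ⇒ word 0xf7fe (little)
  opcode bits[15:10]=0x3d: beq/J
  [9:0] imm=1022 (s10→-2) = $-2
  target = base 0x90ba + off 0x00 + 2 + imm -2 = 0x90ba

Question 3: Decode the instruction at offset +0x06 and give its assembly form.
[06] 03 c0 → 0xc003
  op=0xc003>>10=0x30 ⇒ andi (RI)
  rd@[9:7]=0x0 ⇒ x0
  imm@[6:0]=0x3 ⇒ $3

andi x0, $3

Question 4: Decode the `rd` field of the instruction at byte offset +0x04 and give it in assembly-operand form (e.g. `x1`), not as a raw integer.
x1

off 0x04: read 80 90 as little → 0x9080
  opcode bits[15:10]=0x24: neg/R
  [9:7] rd=1 = x1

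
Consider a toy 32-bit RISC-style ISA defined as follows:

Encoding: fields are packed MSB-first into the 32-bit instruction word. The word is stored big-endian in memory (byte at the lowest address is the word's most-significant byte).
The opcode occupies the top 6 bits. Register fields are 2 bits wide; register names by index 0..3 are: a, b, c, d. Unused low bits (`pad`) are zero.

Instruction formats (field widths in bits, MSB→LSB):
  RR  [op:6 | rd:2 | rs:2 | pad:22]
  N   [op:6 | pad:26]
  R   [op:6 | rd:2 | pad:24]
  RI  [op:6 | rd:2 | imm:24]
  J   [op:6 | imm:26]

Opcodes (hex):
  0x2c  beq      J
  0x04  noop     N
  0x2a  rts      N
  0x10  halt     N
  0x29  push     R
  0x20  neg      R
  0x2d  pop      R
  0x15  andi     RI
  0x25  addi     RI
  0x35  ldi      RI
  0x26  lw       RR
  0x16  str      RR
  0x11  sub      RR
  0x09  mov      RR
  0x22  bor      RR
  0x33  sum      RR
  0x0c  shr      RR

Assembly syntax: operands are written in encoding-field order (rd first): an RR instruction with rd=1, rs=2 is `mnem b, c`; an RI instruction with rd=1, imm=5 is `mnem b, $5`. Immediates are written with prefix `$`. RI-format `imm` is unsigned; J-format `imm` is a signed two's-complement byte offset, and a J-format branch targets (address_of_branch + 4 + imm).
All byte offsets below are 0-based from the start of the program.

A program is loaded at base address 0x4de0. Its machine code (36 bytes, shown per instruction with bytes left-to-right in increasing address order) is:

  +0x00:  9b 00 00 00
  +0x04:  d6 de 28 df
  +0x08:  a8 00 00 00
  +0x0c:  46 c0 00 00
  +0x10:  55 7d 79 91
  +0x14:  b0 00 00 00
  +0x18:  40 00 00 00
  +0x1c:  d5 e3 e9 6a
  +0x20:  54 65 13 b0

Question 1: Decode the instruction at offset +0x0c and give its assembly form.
off 0x0c: read 46 c0 00 00 as big → 0x46c00000
  op=0x46c00000>>26=0x11 ⇒ sub (RR)
  rd@[25:24]=0x2 ⇒ c
  rs@[23:22]=0x3 ⇒ d

sub c, d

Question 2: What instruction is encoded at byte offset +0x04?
ldi c, $14559455

@+04  big-endian(d6 de 28 df) = 0xd6de28df
  opcode bits[31:26]=0x35: ldi/RI
  rd: (w>>24)&0x3=0x2 → c
  imm: (w>>0)&0xffffff=0xde28df → $14559455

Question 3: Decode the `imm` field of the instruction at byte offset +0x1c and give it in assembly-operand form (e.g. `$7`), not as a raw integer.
$14936426

+0x1c: d5 e3 e9 6a ⇒ word 0xd5e3e96a (big)
  op=0xd5e3e96a>>26=0x35 ⇒ ldi (RI)
  rd: (w>>24)&0x3=0x1 → b
  imm: (w>>0)&0xffffff=0xe3e96a → $14936426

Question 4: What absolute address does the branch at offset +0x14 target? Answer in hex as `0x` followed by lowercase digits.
@+14  big-endian(b0 00 00 00) = 0xb0000000
  op=0xb0000000>>26=0x2c ⇒ beq (J)
  imm: (w>>0)&0x3ffffff=0x0 → $0
  target = base 0x4de0 + off 0x14 + 4 + imm 0 = 0x4df8

0x4df8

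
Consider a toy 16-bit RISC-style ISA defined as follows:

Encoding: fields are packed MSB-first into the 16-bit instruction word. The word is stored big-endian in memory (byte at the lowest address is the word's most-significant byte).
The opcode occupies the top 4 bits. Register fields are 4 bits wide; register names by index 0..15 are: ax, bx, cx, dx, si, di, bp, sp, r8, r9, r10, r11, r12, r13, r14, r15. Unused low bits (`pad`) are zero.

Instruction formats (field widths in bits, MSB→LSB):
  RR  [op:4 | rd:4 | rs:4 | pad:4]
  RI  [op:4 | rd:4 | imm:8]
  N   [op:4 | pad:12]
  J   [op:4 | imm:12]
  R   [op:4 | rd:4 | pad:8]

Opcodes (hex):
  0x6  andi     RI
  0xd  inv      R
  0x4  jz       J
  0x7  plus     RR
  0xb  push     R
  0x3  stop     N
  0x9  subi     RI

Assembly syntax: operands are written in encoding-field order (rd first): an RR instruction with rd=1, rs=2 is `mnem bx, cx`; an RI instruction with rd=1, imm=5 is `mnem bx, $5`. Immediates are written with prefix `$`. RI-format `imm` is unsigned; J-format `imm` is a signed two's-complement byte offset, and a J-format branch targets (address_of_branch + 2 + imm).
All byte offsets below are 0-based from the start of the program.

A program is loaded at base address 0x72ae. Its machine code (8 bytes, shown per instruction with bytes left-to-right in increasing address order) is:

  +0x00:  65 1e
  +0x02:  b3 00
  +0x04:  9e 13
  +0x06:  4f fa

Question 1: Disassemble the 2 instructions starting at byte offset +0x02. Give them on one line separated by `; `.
push dx; subi r14, $19

@+02  big-endian(b3 00) = 0xb300
  op=0xb300>>12=0xb ⇒ push (R)
  [11:8] rd=3 = dx
@+04  big-endian(9e 13) = 0x9e13
  op=0x9e13>>12=0x9 ⇒ subi (RI)
  [11:8] rd=14 = r14
  [7:0] imm=19 = $19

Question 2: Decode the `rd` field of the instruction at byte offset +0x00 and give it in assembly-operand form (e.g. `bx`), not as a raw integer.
+0x00: 65 1e ⇒ word 0x651e (big)
  opcode bits[15:12]=0x6: andi/RI
  rd@[11:8]=0x5 ⇒ di
  imm@[7:0]=0x1e ⇒ $30

di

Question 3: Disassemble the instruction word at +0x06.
[06] 4f fa → 0x4ffa
  top 4b → 0x4 → jz [J]
  imm: (w>>0)&0xfff=0xffa (s12→-6) → $-6

jz $-6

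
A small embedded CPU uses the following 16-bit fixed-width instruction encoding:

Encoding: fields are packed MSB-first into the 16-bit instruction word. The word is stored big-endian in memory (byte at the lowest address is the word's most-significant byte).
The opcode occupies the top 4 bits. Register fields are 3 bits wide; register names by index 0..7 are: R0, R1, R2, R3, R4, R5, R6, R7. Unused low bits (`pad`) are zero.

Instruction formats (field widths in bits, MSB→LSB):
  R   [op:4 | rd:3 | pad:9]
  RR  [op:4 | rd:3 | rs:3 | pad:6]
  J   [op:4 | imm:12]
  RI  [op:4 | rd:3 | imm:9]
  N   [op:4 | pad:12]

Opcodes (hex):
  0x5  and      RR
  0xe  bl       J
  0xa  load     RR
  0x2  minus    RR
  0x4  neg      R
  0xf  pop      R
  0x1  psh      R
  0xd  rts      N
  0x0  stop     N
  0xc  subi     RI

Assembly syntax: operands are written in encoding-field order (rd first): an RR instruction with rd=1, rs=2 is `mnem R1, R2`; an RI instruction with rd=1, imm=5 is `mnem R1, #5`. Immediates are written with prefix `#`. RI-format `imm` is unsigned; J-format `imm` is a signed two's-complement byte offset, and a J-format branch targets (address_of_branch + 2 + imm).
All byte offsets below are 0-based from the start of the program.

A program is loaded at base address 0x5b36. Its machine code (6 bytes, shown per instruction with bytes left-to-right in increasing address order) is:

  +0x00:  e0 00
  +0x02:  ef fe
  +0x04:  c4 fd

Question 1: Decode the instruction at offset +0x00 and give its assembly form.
bl #0

off 0x00: read e0 00 as big → 0xe000
  op=0xe000>>12=0xe ⇒ bl (J)
  imm: (w>>0)&0xfff=0x0 → #0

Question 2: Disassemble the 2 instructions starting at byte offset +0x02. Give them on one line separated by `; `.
off 0x02: read ef fe as big → 0xeffe
  top 4b → 0xe → bl [J]
  imm@[11:0]=0xffe (s12→-2) ⇒ #-2
off 0x04: read c4 fd as big → 0xc4fd
  top 4b → 0xc → subi [RI]
  rd@[11:9]=0x2 ⇒ R2
  imm@[8:0]=0xfd ⇒ #253

bl #-2; subi R2, #253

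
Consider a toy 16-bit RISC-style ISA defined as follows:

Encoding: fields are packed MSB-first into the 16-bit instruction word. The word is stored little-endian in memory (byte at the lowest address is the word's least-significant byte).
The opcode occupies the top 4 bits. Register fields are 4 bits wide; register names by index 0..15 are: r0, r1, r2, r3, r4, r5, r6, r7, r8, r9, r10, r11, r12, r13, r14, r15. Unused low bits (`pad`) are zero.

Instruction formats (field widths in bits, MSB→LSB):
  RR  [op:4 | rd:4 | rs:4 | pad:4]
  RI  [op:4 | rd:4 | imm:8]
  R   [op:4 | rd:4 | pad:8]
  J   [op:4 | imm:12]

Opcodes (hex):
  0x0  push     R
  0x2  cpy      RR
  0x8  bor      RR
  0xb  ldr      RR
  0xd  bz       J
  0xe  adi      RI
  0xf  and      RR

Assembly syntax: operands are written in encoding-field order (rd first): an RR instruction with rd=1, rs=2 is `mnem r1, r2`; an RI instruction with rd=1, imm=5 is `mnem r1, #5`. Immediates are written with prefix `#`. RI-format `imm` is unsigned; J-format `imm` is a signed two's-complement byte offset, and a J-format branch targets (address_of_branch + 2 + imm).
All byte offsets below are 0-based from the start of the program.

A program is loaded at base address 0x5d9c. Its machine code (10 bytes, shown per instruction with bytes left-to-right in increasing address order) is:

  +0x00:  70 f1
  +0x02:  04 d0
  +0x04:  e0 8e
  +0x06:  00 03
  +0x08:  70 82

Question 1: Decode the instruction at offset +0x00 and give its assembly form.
and r1, r7

[00] 70 f1 → 0xf170
  top 4b → 0xf → and [RR]
  [11:8] rd=1 = r1
  [7:4] rs=7 = r7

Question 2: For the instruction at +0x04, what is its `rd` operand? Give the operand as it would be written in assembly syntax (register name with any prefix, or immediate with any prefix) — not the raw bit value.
+0x04: e0 8e ⇒ word 0x8ee0 (little)
  opcode bits[15:12]=0x8: bor/RR
  [11:8] rd=14 = r14
  [7:4] rs=14 = r14

r14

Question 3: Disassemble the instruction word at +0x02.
off 0x02: read 04 d0 as little → 0xd004
  top 4b → 0xd → bz [J]
  imm@[11:0]=0x4 ⇒ #4

bz #4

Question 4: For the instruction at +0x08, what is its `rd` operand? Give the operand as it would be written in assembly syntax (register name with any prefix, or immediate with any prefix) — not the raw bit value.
r2

+0x08: 70 82 ⇒ word 0x8270 (little)
  op=0x8270>>12=0x8 ⇒ bor (RR)
  rd@[11:8]=0x2 ⇒ r2
  rs@[7:4]=0x7 ⇒ r7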